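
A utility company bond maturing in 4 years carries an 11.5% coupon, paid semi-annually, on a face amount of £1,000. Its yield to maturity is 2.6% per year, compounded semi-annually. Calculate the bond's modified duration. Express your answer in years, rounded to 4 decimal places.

3.3763 years

Periodic yield y = 0.013. First find Macaulay duration:
  t   CF        PV=CF/(1+0.013)^t    t·PV
  1        57.50        56.7621        56.7621
  2        57.50        56.0337       112.0673
  3        57.50        55.3146       165.9437
  4        57.50        54.6047       218.4188
  5        57.50        53.9040       269.5198
  6        57.50        53.2122       319.2732
  7        57.50        52.5293       367.7052
  8     1,057.50       953.6847     7,629.4776
  Σ                  1,336.0452     9,139.1676
P = 1,336.0452; Macaulay duration = 9,139.1676 / 1,336.0452 = 6.84046 half-year periods = 3.42023 years.
Modified duration = D_Mac / (1 + y) = 3.42023 / 1.013 = 3.37634 years.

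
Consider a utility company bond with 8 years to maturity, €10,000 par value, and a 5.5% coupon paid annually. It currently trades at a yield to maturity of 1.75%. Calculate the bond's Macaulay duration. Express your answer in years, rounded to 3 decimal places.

Periodic yield y = 0.0175. Discount each cash flow and weight by its year:
  t   CF        PV=CF/(1+0.0175)^t    t·PV
  1       550.00       540.5405       540.5405
  2       550.00       531.2438     1,062.4875
  3       550.00       522.1069     1,566.3207
  4       550.00       513.1272     2,052.5087
  5       550.00       504.3019     2,521.5095
  6       550.00       495.6284     2,973.7704
  7       550.00       487.1041     3,409.7285
  8    10,550.00     9,182.8421    73,462.7368
  Σ                 12,776.8949    87,589.6027
Price P = Σ PV = 12,776.8949.
Macaulay duration = Σ(t·PV) / P = 87,589.6027 / 12,776.8949 = 6.85531 years.

6.855 years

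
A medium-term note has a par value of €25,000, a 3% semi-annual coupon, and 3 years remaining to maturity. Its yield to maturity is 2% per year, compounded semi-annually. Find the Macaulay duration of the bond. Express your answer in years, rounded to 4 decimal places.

2.8932 years

Periodic yield y = 0.01. Discount each cash flow and weight by its period:
  t   CF        PV=CF/(1+0.01)^t    t·PV
  1       375.00       371.2871       371.2871
  2       375.00       367.6110       735.2220
  3       375.00       363.9713     1,091.9139
  4       375.00       360.3676     1,441.4705
  5       375.00       356.7996     1,783.9982
  6    25,375.00    23,904.3978   143,426.3871
  Σ                 25,724.4346   148,850.2788
Price P = Σ PV = 25,724.4346.
Macaulay duration = Σ(t·PV) / P = 148,850.2788 / 25,724.4346 = 5.78634 half-year periods.
In years: 5.78634 / 2 = 2.89317 years.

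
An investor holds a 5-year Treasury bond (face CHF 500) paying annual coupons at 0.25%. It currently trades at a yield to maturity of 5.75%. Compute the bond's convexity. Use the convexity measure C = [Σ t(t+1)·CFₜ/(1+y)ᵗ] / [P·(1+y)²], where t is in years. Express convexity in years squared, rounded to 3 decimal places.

26.619

With y = 0.0575:
  t   CF        PV=CF/(1+0.0575)^t    t·PV        t(t+1)·PV
  1         1.25         1.1820         1.1820           2.3641
  2         1.25         1.1178         2.2355           6.7066
  3         1.25         1.0570         3.1710          12.6838
  4         1.25         0.9995         3.9981          19.9903
  5       501.25       379.0116     1,895.0580      11,370.3481
  Σ                    383.3679     1,905.6446      11,412.0928
P = 383.3679.
Convexity = Σ t(t+1)·PV / [P·(1+y)²] = 11,412.0928 / (383.3679 × 1.118306) = 26.61882.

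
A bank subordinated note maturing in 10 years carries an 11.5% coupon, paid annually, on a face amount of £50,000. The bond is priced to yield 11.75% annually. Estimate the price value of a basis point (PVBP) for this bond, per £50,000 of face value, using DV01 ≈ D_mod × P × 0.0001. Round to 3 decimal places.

£28.249

Periodic yield y = 0.1175.
  t   CF        PV=CF/(1+0.1175)^t    t·PV
  1     5,750.00     5,145.4139     5,145.4139
  2     5,750.00     4,604.3972     9,208.7944
  3     5,750.00     4,120.2660    12,360.7979
  4     5,750.00     3,687.0389    14,748.1555
  5     5,750.00     3,299.3637    16,496.8183
  6     5,750.00     2,952.4507    17,714.7042
  7     5,750.00     2,642.0140    18,494.0983
  8     5,750.00     2,364.2184    18,913.7471
  9     5,750.00     2,115.6317    19,040.6850
  10   55,750.00    18,355.6409   183,556.4094
  Σ                 49,286.4353   315,679.6238
P = 49,286.4353; D_Mac = 6.40500 yrs; D_mod = 5.73154 yrs.
DV01 ≈ 5.73154 × 49,286.4353 × 0.0001 = 28.248736.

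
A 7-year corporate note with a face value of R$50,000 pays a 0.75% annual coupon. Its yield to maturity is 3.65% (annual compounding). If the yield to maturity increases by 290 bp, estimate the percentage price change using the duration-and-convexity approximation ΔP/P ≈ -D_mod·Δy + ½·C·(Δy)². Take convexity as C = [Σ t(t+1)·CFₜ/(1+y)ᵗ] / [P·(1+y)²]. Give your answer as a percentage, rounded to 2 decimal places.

-16.98%

With y = 0.0365:
  t   CF        PV=CF/(1+0.0365)^t    t·PV        t(t+1)·PV
  1       375.00       361.7945       361.7945         723.5890
  2       375.00       349.0540       698.1081       2,094.3242
  3       375.00       336.7622     1,010.2866       4,041.1465
  4       375.00       324.9032     1,299.6130       6,498.0648
  5       375.00       313.4619     1,567.3094       9,403.8564
  6       375.00       302.4234     1,814.5406      12,701.7839
  7    50,375.00    39,194.9319   274,364.5233   2,194,916.1860
  Σ                 41,183.3312   281,116.1754   2,230,378.9508
P = 41,183.3312; D_Mac = 6.82597 yrs; D_mod = 6.58560 yrs; C = 50.41022.
Duration effect: -6.58560 × (+0.029) = -0.190982
Convexity effect: 0.5 × 50.41022 × (0.029)² = +0.0211975
ΔP/P ≈ -0.190982 + 0.0211975 = -0.169785 = -16.9785%.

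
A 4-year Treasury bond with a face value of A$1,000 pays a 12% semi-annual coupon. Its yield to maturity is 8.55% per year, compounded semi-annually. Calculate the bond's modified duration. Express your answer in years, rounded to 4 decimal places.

Periodic yield y = 0.04275. First find Macaulay duration:
  t   CF        PV=CF/(1+0.04275)^t    t·PV
  1        60.00        57.5402        57.5402
  2        60.00        55.1812       110.3623
  3        60.00        52.9189       158.7566
  4        60.00        50.7493       202.9974
  5        60.00        48.6688       243.3438
  6        60.00        46.6735       280.0408
  7        60.00        44.7600       313.3198
  8     1,060.00       758.3405     6,066.7244
  Σ                  1,114.8323     7,433.0853
P = 1,114.8323; Macaulay duration = 7,433.0853 / 1,114.8323 = 6.66745 half-year periods = 3.33372 years.
Modified duration = D_Mac / (1 + y) = 3.33372 / 1.04275 = 3.19705 years.

3.1970 years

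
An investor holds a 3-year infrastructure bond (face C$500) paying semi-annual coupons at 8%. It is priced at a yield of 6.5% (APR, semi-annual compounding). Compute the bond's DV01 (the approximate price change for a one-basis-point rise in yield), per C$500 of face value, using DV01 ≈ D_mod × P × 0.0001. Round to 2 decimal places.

C$0.14

Periodic yield y = 0.0325.
  t   CF        PV=CF/(1+0.0325)^t    t·PV
  1        20.00        19.3705        19.3705
  2        20.00        18.7607        37.5215
  3        20.00        18.1702        54.5106
  4        20.00        17.5983        70.3930
  5        20.00        17.0443        85.2216
  6       520.00       429.2032     2,575.2194
  Σ                    520.1472     2,842.2366
P = 520.1472; D_Mac = 5.46429 half-year periods = 2.73215 yrs; D_mod = 2.64615 yrs.
DV01 ≈ 2.64615 × 520.1472 × 0.0001 = 0.137639.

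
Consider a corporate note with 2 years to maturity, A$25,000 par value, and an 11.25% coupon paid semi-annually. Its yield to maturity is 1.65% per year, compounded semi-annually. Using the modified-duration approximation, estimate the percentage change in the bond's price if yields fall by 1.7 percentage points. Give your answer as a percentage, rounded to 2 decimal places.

Periodic yield y = 0.00825. Modified duration first:
  t   CF        PV=CF/(1+0.00825)^t    t·PV
  1     1,406.25     1,394.7434     1,394.7434
  2     1,406.25     1,383.3309     2,766.6618
  3     1,406.25     1,372.0118     4,116.0354
  4    26,406.25    25,552.5242   102,210.0967
  Σ                 29,702.6102   110,487.5372
P = 29,702.6102; D_Mac = 3.71979 half-year periods = 1.85990 yrs; D_mod = 1.85990/(1+0.00825) = 1.84468 yrs.
ΔP/P ≈ -D_mod · Δy = -1.84468 × (-0.017) = +0.031360 = +3.1360%.

+3.14%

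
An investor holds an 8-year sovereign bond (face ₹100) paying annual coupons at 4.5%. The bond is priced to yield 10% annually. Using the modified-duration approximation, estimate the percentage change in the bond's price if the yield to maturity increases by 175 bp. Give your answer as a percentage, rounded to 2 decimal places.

-10.57%

Periodic yield y = 0.1. Modified duration first:
  t   CF        PV=CF/(1+0.1)^t    t·PV
  1         4.50         4.0909         4.0909
  2         4.50         3.7190         7.4380
  3         4.50         3.3809        10.1427
  4         4.50         3.0736        12.2942
  5         4.50         2.7941        13.9707
  6         4.50         2.5401        15.2408
  7         4.50         2.3092        16.1645
  8       104.50        48.7500       390.0002
  Σ                     70.6579       469.3421
P = 70.6579; D_Mac = 6.64246 yrs; D_mod = 6.64246/(1+0.1) = 6.03860 yrs.
ΔP/P ≈ -D_mod · Δy = -6.03860 × (+0.0175) = -0.105675 = -10.5675%.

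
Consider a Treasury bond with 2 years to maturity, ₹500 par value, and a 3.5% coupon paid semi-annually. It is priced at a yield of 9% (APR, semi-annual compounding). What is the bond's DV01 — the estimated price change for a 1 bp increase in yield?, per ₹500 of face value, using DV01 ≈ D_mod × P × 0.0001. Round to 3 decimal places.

Periodic yield y = 0.045.
  t   CF        PV=CF/(1+0.045)^t    t·PV
  1         8.75         8.3732         8.3732
  2         8.75         8.0126        16.0253
  3         8.75         7.6676        23.0028
  4       508.75       426.6181     1,706.4723
  Σ                    450.6715     1,753.8736
P = 450.6715; D_Mac = 3.89169 half-year periods = 1.94584 yrs; D_mod = 1.86205 yrs.
DV01 ≈ 1.86205 × 450.6715 × 0.0001 = 0.083917.

₹0.084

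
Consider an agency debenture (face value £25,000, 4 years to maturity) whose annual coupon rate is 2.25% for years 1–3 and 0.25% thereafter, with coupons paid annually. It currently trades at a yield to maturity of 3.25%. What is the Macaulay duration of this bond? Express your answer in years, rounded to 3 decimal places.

Periodic yield y = 0.0325. Discount each cash flow and weight by its year:
  t   CF        PV=CF/(1+0.0325)^t    t·PV
  1       562.50       544.7942       544.7942
  2       562.50       527.6457     1,055.2914
  3       562.50       511.0370     1,533.1110
  4    25,062.50    22,052.8208    88,211.2832
  Σ                 23,636.2977    91,344.4798
Price P = Σ PV = 23,636.2977.
Macaulay duration = Σ(t·PV) / P = 91,344.4798 / 23,636.2977 = 3.86458 years.

3.865 years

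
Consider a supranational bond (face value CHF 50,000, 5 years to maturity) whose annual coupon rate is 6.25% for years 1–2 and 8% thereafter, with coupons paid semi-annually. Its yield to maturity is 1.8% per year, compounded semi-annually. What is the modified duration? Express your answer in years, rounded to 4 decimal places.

Periodic yield y = 0.009. First find Macaulay duration:
  t   CF        PV=CF/(1+0.009)^t    t·PV
  1     1,562.50     1,548.5629     1,548.5629
  2     1,562.50     1,534.7502     3,069.5004
  3     1,562.50     1,521.0606     4,563.1819
  4     1,562.50     1,507.4932     6,029.9728
  5     2,000.00     1,912.3799     9,561.8994
  6     2,000.00     1,895.3220    11,371.9319
  7     2,000.00     1,878.4162    13,148.9136
  8     2,000.00     1,861.6613    14,893.2902
  9     2,000.00     1,845.0558    16,605.5020
  10   52,000.00    47,543.5582   475,435.5817
  Σ                 63,048.2603   556,228.3367
P = 63,048.2603; Macaulay duration = 556,228.3367 / 63,048.2603 = 8.82226 half-year periods = 4.41113 years.
Modified duration = D_Mac / (1 + y) = 4.41113 / 1.009 = 4.37179 years.

4.3718 years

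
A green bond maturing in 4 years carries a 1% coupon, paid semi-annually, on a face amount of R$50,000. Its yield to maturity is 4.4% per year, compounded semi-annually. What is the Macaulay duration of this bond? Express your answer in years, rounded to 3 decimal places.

3.925 years

Periodic yield y = 0.022. Discount each cash flow and weight by its period:
  t   CF        PV=CF/(1+0.022)^t    t·PV
  1       250.00       244.6184       244.6184
  2       250.00       239.3526       478.7053
  3       250.00       234.2002       702.6007
  4       250.00       229.1587       916.6350
  5       250.00       224.2258     1,121.1289
  6       250.00       219.3990     1,316.3940
  7       250.00       214.6761     1,502.7328
  8    50,250.00    42,221.0374   337,768.2990
  Σ                 43,826.6683   344,051.1140
Price P = Σ PV = 43,826.6683.
Macaulay duration = Σ(t·PV) / P = 344,051.1140 / 43,826.6683 = 7.85027 half-year periods.
In years: 7.85027 / 2 = 3.92513 years.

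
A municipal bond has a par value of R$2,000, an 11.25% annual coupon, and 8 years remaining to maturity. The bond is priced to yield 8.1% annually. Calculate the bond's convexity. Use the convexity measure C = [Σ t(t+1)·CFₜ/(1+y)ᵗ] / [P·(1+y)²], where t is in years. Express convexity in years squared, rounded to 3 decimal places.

40.135

With y = 0.081:
  t   CF        PV=CF/(1+0.081)^t    t·PV        t(t+1)·PV
  1       225.00       208.1406       208.1406         416.2812
  2       225.00       192.5445       385.0890       1,155.2670
  3       225.00       178.1170       534.3511       2,137.4043
  4       225.00       164.7706       659.0824       3,295.4121
  5       225.00       152.4242       762.1212       4,572.7273
  6       225.00       141.0030       846.0180       5,922.1260
  7       225.00       130.4376       913.0629       7,304.5033
  8     2,225.00     1,193.2308     9,545.8466      85,912.6193
  Σ                  2,360.6684    13,853.7119     110,716.3406
P = 2,360.6684.
Convexity = Σ t(t+1)·PV / [P·(1+y)²] = 110,716.3406 / (2,360.6684 × 1.168561) = 40.13519.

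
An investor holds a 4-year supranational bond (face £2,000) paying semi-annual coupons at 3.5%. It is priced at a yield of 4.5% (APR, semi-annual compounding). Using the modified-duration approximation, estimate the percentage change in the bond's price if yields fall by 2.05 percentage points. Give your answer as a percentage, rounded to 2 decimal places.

+7.54%

Periodic yield y = 0.0225. Modified duration first:
  t   CF        PV=CF/(1+0.0225)^t    t·PV
  1        35.00        34.2298        34.2298
  2        35.00        33.4766        66.9532
  3        35.00        32.7400        98.2199
  4        35.00        32.0195       128.0781
  5        35.00        31.3149       156.5747
  6        35.00        30.6258       183.7551
  7        35.00        29.9519       209.6635
  8     2,035.00     1,703.1695    13,625.3563
  Σ                  1,927.5282    14,502.8305
P = 1,927.5282; D_Mac = 7.52406 half-year periods = 3.76203 yrs; D_mod = 3.76203/(1+0.0225) = 3.67925 yrs.
ΔP/P ≈ -D_mod · Δy = -3.67925 × (-0.0205) = +0.075425 = +7.5425%.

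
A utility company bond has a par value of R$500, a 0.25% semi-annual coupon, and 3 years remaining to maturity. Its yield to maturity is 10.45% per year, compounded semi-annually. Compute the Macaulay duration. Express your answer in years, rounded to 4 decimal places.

Periodic yield y = 0.05225. Discount each cash flow and weight by its period:
  t   CF        PV=CF/(1+0.05225)^t    t·PV
  1        0.625         0.5940         0.5940
  2        0.625         0.5645         1.1289
  3        0.625         0.5364         1.6093
  4        0.625         0.5098         2.0392
  5        0.625         0.4845         2.4225
  6      500.625       368.8068     2,212.8408
  Σ                    371.4960     2,220.6347
Price P = Σ PV = 371.4960.
Macaulay duration = Σ(t·PV) / P = 2,220.6347 / 371.4960 = 5.97755 half-year periods.
In years: 5.97755 / 2 = 2.98877 years.

2.9888 years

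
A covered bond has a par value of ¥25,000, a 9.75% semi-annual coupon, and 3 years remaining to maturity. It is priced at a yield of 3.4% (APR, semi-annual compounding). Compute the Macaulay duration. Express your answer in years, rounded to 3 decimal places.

Periodic yield y = 0.017. Discount each cash flow and weight by its period:
  t   CF        PV=CF/(1+0.017)^t    t·PV
  1     1,218.75     1,198.3776     1,198.3776
  2     1,218.75     1,178.3457     2,356.6914
  3     1,218.75     1,158.6487     3,475.9460
  4     1,218.75     1,139.2809     4,557.1236
  5     1,218.75     1,120.2369     5,601.1844
  6    26,218.75    23,696.6124   142,179.6744
  Σ                 29,491.5021   159,368.9974
Price P = Σ PV = 29,491.5021.
Macaulay duration = Σ(t·PV) / P = 159,368.9974 / 29,491.5021 = 5.40390 half-year periods.
In years: 5.40390 / 2 = 2.70195 years.

2.702 years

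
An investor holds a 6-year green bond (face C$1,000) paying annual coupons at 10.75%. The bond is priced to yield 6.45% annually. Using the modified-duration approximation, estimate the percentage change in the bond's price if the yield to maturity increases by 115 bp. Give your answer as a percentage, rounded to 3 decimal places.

-5.232%

Periodic yield y = 0.0645. Modified duration first:
  t   CF        PV=CF/(1+0.0645)^t    t·PV
  1       107.50       100.9864       100.9864
  2       107.50        94.8674       189.7349
  3       107.50        89.1192       267.3577
  4       107.50        83.7193       334.8774
  5       107.50        78.6466       393.2332
  6     1,107.50       761.1491     4,566.8946
  Σ                  1,208.4881     5,853.0841
P = 1,208.4881; D_Mac = 4.84331 yrs; D_mod = 4.84331/(1+0.0645) = 4.54985 yrs.
ΔP/P ≈ -D_mod · Δy = -4.54985 × (+0.0115) = -0.052323 = -5.2323%.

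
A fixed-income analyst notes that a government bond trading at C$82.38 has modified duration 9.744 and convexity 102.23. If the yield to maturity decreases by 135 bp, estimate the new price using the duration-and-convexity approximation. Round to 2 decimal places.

C$93.98

Duration effect: -D_mod·Δy = -9.744 × (-0.0135) = +0.131544
Convexity effect: ½·C·(Δy)² = 0.5 × 102.23 × (-0.0135)² = +0.00931570875
ΔP/P ≈ +0.131544 + 0.00931570875 = +0.14085970875
New price ≈ 82.38 × (1 + 0.14085970875) = 93.984022806825.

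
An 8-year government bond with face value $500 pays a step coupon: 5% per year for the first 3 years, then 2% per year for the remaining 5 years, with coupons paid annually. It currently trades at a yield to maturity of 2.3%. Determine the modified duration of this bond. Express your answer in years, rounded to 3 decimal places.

6.864 years

Periodic yield y = 0.023. First find Macaulay duration:
  t   CF        PV=CF/(1+0.023)^t    t·PV
  1        25.00        24.4379        24.4379
  2        25.00        23.8885        47.7770
  3        25.00        23.3514        70.0542
  4        10.00         9.1306        36.5222
  5        10.00         8.9253        44.6264
  6        10.00         8.7246        52.3477
  7        10.00         8.5285        59.6992
  8       510.00       425.1724     3,401.3795
  Σ                    532.1592     3,736.8442
P = 532.1592; Macaulay duration = 3,736.8442 / 532.1592 = 7.02204 years.
Modified duration = D_Mac / (1 + y) = 7.02204 / 1.023 = 6.86417 years.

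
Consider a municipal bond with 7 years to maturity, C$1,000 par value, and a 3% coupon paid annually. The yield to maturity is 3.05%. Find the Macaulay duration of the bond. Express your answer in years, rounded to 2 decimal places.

6.42 years

Periodic yield y = 0.0305. Discount each cash flow and weight by its year:
  t   CF        PV=CF/(1+0.0305)^t    t·PV
  1        30.00        29.1121        29.1121
  2        30.00        28.2504        56.5009
  3        30.00        27.4143        82.2429
  4        30.00        26.6029       106.4117
  5        30.00        25.8155       129.0777
  6        30.00        25.0515       150.3088
  7     1,030.00       834.6440     5,842.5077
  Σ                    996.8907     6,396.1618
Price P = Σ PV = 996.8907.
Macaulay duration = Σ(t·PV) / P = 6,396.1618 / 996.8907 = 6.41611 years.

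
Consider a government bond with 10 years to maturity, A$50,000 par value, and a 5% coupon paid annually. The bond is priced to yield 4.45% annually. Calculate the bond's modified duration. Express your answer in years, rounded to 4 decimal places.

7.8064 years

Periodic yield y = 0.0445. First find Macaulay duration:
  t   CF        PV=CF/(1+0.0445)^t    t·PV
  1     2,500.00     2,393.4897     2,393.4897
  2     2,500.00     2,291.5172     4,583.0344
  3     2,500.00     2,193.8891     6,581.6674
  4     2,500.00     2,100.4204     8,401.6817
  5     2,500.00     2,010.9339    10,054.6693
  6     2,500.00     1,925.2598    11,551.5588
  7     2,500.00     1,843.2358    12,902.6506
  8     2,500.00     1,764.7064    14,117.6510
  9     2,500.00     1,689.5226    15,205.7036
  10   52,500.00    33,968.3820   339,683.8196
  Σ                 52,181.3569   425,475.9260
P = 52,181.3569; Macaulay duration = 425,475.9260 / 52,181.3569 = 8.15379 years.
Modified duration = D_Mac / (1 + y) = 8.15379 / 1.0445 = 7.80641 years.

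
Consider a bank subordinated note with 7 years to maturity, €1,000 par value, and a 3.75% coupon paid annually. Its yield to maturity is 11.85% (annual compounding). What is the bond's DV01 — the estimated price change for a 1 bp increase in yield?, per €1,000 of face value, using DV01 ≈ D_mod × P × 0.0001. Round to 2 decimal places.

€0.34

Periodic yield y = 0.1185.
  t   CF        PV=CF/(1+0.1185)^t    t·PV
  1        37.50        33.5270        33.5270
  2        37.50        29.9750        59.9500
  3        37.50        26.7993        80.3979
  4        37.50        23.9600        95.8401
  5        37.50        21.4216       107.1079
  6        37.50        19.1521       114.9123
  7     1,037.50       473.7358     3,316.1505
  Σ                    628.5708     3,807.8857
P = 628.5708; D_Mac = 6.05801 yrs; D_mod = 5.41619 yrs.
DV01 ≈ 5.41619 × 628.5708 × 0.0001 = 0.340446.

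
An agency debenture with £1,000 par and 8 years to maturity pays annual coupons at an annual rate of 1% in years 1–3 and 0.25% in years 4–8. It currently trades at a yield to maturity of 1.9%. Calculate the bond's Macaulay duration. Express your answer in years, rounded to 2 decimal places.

Periodic yield y = 0.019. Discount each cash flow and weight by its year:
  t   CF        PV=CF/(1+0.019)^t    t·PV
  1        10.00         9.8135         9.8135
  2        10.00         9.6306        19.2611
  3        10.00         9.4510        28.3530
  4         2.50         2.3187         9.2748
  5         2.50         2.2755        11.3773
  6         2.50         2.2330        13.3982
  7         2.50         2.1914        15.3398
  8     1,002.50       862.3646     6,898.9166
  Σ                    900.2783     7,005.7343
Price P = Σ PV = 900.2783.
Macaulay duration = Σ(t·PV) / P = 7,005.7343 / 900.2783 = 7.78174 years.

7.78 years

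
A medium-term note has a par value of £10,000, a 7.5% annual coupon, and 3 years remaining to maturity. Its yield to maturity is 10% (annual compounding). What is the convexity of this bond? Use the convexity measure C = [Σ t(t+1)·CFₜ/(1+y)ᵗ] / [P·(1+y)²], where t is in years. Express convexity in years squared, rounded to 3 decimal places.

With y = 0.1:
  t   CF        PV=CF/(1+0.1)^t    t·PV        t(t+1)·PV
  1       750.00       681.8182       681.8182       1,363.6364
  2       750.00       619.8347     1,239.6694       3,719.0083
  3    10,750.00     8,076.6341    24,229.9023      96,919.6093
  Σ                  9,378.2870    26,151.3899     102,002.2539
P = 9,378.2870.
Convexity = Σ t(t+1)·PV / [P·(1+y)²] = 102,002.2539 / (9,378.2870 × 1.210000) = 8.98878.

8.989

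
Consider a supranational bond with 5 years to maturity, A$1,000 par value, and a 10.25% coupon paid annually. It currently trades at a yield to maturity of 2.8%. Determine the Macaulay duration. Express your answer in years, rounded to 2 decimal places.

4.28 years

Periodic yield y = 0.028. Discount each cash flow and weight by its year:
  t   CF        PV=CF/(1+0.028)^t    t·PV
  1       102.50        99.7082        99.7082
  2       102.50        96.9924       193.9848
  3       102.50        94.3506       283.0517
  4       102.50        91.7807       367.1228
  5     1,102.50       960.3135     4,801.5674
  Σ                  1,343.1453     5,745.4349
Price P = Σ PV = 1,343.1453.
Macaulay duration = Σ(t·PV) / P = 5,745.4349 / 1,343.1453 = 4.27760 years.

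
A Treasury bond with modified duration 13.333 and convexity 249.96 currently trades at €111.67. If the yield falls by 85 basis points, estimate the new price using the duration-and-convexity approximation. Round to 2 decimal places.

€125.33

Duration effect: -D_mod·Δy = -13.333 × (-0.0085) = +0.1133305
Convexity effect: ½·C·(Δy)² = 0.5 × 249.96 × (-0.0085)² = +0.009029805
ΔP/P ≈ +0.1133305 + 0.009029805 = +0.122360305
New price ≈ 111.67 × (1 + 0.122360305) = 125.33397525935.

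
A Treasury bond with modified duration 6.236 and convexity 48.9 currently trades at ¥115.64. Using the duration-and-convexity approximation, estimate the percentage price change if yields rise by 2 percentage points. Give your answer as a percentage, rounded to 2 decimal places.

-11.49%

Duration effect: -D_mod·Δy = -6.236 × (+0.02) = -0.124720
Convexity effect: ½·C·(Δy)² = 0.5 × 48.9 × (0.02)² = +0.0097800
ΔP/P ≈ -0.124720 + 0.0097800 = -0.114940
= -11.4940%.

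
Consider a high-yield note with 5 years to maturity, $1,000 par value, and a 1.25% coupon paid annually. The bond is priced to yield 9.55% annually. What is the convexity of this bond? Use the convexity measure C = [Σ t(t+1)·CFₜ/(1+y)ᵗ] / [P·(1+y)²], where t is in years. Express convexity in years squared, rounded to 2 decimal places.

23.99

With y = 0.0955:
  t   CF        PV=CF/(1+0.0955)^t    t·PV        t(t+1)·PV
  1        12.50        11.4103        11.4103          22.8206
  2        12.50        10.4156        20.8312          62.4937
  3        12.50         9.5076        28.5229         114.0917
  4        12.50         8.6788        34.7153         173.5763
  5     1,012.50       641.7016     3,208.5080      19,251.0480
  Σ                    681.7140     3,303.9878      19,624.0304
P = 681.7140.
Convexity = Σ t(t+1)·PV / [P·(1+y)²] = 19,624.0304 / (681.7140 × 1.200120) = 23.98619.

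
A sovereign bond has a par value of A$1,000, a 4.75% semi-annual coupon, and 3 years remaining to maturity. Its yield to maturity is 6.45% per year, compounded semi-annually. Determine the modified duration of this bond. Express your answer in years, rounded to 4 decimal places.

2.7382 years

Periodic yield y = 0.03225. First find Macaulay duration:
  t   CF        PV=CF/(1+0.03225)^t    t·PV
  1        23.75        23.0080        23.0080
  2        23.75        22.2892        44.5783
  3        23.75        21.5928        64.7784
  4        23.75        20.9182        83.6727
  5        23.75        20.2647       101.3233
  6     1,023.75       846.2225     5,077.3350
  Σ                    954.2953     5,394.6957
P = 954.2953; Macaulay duration = 5,394.6957 / 954.2953 = 5.65307 half-year periods = 2.82653 years.
Modified duration = D_Mac / (1 + y) = 2.82653 / 1.03225 = 2.73823 years.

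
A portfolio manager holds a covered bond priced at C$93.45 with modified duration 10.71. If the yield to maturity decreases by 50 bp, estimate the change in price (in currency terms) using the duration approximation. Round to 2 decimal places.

+C$5.00

Duration approximation: ΔP/P ≈ -D_mod · Δy = -10.71 × (-0.005) = +0.053550.
ΔP ≈ 93.45 × (+0.053550) = +5.0042475.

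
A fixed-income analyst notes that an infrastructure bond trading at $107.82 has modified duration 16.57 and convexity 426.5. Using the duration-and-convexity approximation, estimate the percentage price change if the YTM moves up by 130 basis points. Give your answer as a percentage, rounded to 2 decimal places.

Duration effect: -D_mod·Δy = -16.57 × (+0.013) = -0.215410
Convexity effect: ½·C·(Δy)² = 0.5 × 426.5 × (0.013)² = +0.03603925
ΔP/P ≈ -0.215410 + 0.03603925 = -0.17937075
= -17.937075%.

-17.94%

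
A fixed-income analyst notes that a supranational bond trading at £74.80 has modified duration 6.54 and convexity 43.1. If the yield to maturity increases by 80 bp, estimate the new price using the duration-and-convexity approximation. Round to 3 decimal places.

£70.990

Duration effect: -D_mod·Δy = -6.54 × (+0.008) = -0.052320
Convexity effect: ½·C·(Δy)² = 0.5 × 43.1 × (0.008)² = +0.0013792
ΔP/P ≈ -0.052320 + 0.0013792 = -0.0509408
New price ≈ 74.80 × (1 - 0.0509408) = 70.98962816.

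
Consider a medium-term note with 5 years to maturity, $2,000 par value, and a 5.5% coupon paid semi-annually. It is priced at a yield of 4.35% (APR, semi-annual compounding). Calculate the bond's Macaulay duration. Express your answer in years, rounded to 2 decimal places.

Periodic yield y = 0.02175. Discount each cash flow and weight by its period:
  t   CF        PV=CF/(1+0.02175)^t    t·PV
  1        55.00        53.8292        53.8292
  2        55.00        52.6834       105.3667
  3        55.00        51.5619       154.6856
  4        55.00        50.4643       201.8571
  5        55.00        49.3900       246.9502
  6        55.00        48.3387       290.0321
  7        55.00        47.3097       331.1679
  8        55.00        46.3026       370.4209
  9        55.00        45.3170       407.8527
  10    2,055.00     1,657.1635    16,571.6351
  Σ                  2,102.3603    18,733.7977
Price P = Σ PV = 2,102.3603.
Macaulay duration = Σ(t·PV) / P = 18,733.7977 / 2,102.3603 = 8.91084 half-year periods.
In years: 8.91084 / 2 = 4.45542 years.

4.46 years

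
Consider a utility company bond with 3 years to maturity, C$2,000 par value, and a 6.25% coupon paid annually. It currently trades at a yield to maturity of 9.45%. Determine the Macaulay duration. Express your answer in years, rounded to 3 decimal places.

Periodic yield y = 0.0945. Discount each cash flow and weight by its year:
  t   CF        PV=CF/(1+0.0945)^t    t·PV
  1       125.00       114.2074       114.2074
  2       125.00       104.3466       208.6933
  3     2,125.00     1,620.7336     4,862.2008
  Σ                  1,839.2876     5,185.1015
Price P = Σ PV = 1,839.2876.
Macaulay duration = Σ(t·PV) / P = 5,185.1015 / 1,839.2876 = 2.81908 years.

2.819 years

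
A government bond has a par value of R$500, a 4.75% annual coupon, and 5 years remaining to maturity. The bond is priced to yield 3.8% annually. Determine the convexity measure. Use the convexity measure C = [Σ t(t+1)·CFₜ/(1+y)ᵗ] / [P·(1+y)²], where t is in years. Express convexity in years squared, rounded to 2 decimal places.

24.72

With y = 0.038:
  t   CF        PV=CF/(1+0.038)^t    t·PV        t(t+1)·PV
  1        23.75        22.8805        22.8805          45.7611
  2        23.75        22.0429        44.0858         132.2575
  3        23.75        21.2359        63.7078         254.8313
  4        23.75        20.4585        81.8341         409.1704
  5       523.75       434.6476     2,173.2379      13,039.4275
  Σ                    521.2655     2,385.7462      13,881.4477
P = 521.2655.
Convexity = Σ t(t+1)·PV / [P·(1+y)²] = 13,881.4477 / (521.2655 × 1.077444) = 24.71616.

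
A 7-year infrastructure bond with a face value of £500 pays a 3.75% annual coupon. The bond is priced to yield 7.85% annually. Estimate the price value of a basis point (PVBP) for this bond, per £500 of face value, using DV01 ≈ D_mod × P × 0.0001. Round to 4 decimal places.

£0.2249

Periodic yield y = 0.0785.
  t   CF        PV=CF/(1+0.0785)^t    t·PV
  1        18.75        17.3853        17.3853
  2        18.75        16.1198        32.2397
  3        18.75        14.9465        44.8396
  4        18.75        13.8586        55.4346
  5        18.75        12.8499        64.2496
  6        18.75        11.9146        71.4877
  7       518.75       305.6448     2,139.5139
  Σ                    392.7197     2,425.1504
P = 392.7197; D_Mac = 6.17527 yrs; D_mod = 5.72580 yrs.
DV01 ≈ 5.72580 × 392.7197 × 0.0001 = 0.224863.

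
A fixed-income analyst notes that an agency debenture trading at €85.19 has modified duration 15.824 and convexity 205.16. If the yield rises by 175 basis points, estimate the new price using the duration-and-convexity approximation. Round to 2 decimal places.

Duration effect: -D_mod·Δy = -15.824 × (+0.0175) = -0.276920
Convexity effect: ½·C·(Δy)² = 0.5 × 205.16 × (0.0175)² = +0.031415125
ΔP/P ≈ -0.276920 + 0.031415125 = -0.245504875
New price ≈ 85.19 × (1 - 0.245504875) = 64.27543969875.

€64.28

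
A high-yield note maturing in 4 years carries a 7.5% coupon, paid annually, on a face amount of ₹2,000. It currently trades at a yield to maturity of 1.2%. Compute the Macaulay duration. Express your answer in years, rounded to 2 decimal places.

Periodic yield y = 0.012. Discount each cash flow and weight by its year:
  t   CF        PV=CF/(1+0.012)^t    t·PV
  1       150.00       148.2213       148.2213
  2       150.00       146.4638       292.9276
  3       150.00       144.7271       434.1812
  4     2,150.00     2,049.8232     8,199.2929
  Σ                  2,489.2354     9,074.6230
Price P = Σ PV = 2,489.2354.
Macaulay duration = Σ(t·PV) / P = 9,074.6230 / 2,489.2354 = 3.64555 years.

3.65 years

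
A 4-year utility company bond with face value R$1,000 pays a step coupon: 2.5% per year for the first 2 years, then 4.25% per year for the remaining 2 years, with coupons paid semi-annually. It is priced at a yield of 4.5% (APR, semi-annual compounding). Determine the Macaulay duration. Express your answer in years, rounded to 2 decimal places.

3.80 years

Periodic yield y = 0.0225. Discount each cash flow and weight by its period:
  t   CF        PV=CF/(1+0.0225)^t    t·PV
  1        12.50        12.2249        12.2249
  2        12.50        11.9559        23.9119
  3        12.50        11.6928        35.0785
  4        12.50        11.4355        45.7422
  5        21.25        19.0126        95.0632
  6        21.25        18.5943       111.5656
  7        21.25        18.1851       127.2957
  8     1,021.25       854.7233     6,837.7863
  Σ                    957.8245     7,288.6683
Price P = Σ PV = 957.8245.
Macaulay duration = Σ(t·PV) / P = 7,288.6683 / 957.8245 = 7.60961 half-year periods.
In years: 7.60961 / 2 = 3.80480 years.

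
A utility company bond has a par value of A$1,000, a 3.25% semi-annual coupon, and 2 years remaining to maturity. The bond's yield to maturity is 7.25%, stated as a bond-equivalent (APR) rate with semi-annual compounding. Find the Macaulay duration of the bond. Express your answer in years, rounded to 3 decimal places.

1.950 years

Periodic yield y = 0.03625. Discount each cash flow and weight by its period:
  t   CF        PV=CF/(1+0.03625)^t    t·PV
  1        16.25        15.6815        15.6815
  2        16.25        15.1330        30.2659
  3        16.25        14.6036        43.8108
  4     1,016.25       881.3378     3,525.3511
  Σ                    926.7559     3,615.1094
Price P = Σ PV = 926.7559.
Macaulay duration = Σ(t·PV) / P = 3,615.1094 / 926.7559 = 3.90082 half-year periods.
In years: 3.90082 / 2 = 1.95041 years.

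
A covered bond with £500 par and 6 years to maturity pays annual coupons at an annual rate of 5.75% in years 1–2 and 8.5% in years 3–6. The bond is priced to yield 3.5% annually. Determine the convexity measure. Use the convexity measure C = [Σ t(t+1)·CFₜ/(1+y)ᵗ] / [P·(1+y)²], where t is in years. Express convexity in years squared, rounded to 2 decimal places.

32.33

With y = 0.035:
  t   CF        PV=CF/(1+0.035)^t    t·PV        t(t+1)·PV
  1        28.75        27.7778        27.7778          55.5556
  2        28.75        26.8384        53.6769         161.0306
  3        42.50        38.3326       114.9977         459.9908
  4        42.50        37.0363       148.1452         740.7259
  5        42.50        35.7839       178.9193       1,073.5158
  6       542.50       441.3241     2,647.9446      18,535.6122
  Σ                    607.0930     3,171.4614      21,026.4308
P = 607.0930.
Convexity = Σ t(t+1)·PV / [P·(1+y)²] = 21,026.4308 / (607.0930 × 1.071225) = 32.33178.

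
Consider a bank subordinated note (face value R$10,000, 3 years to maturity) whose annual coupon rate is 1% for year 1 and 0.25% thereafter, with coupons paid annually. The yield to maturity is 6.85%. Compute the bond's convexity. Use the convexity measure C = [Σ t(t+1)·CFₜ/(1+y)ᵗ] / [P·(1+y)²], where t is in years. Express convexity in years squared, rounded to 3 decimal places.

10.399

With y = 0.0685:
  t   CF        PV=CF/(1+0.0685)^t    t·PV        t(t+1)·PV
  1       100.00        93.5891        93.5891         187.1783
  2        25.00        21.8973        43.7946         131.3839
  3    10,025.00     8,217.8990    24,653.6971      98,614.7885
  Σ                  8,333.3855    24,791.0809      98,933.3508
P = 8,333.3855.
Convexity = Σ t(t+1)·PV / [P·(1+y)²] = 98,933.3508 / (8,333.3855 × 1.141692) = 10.39854.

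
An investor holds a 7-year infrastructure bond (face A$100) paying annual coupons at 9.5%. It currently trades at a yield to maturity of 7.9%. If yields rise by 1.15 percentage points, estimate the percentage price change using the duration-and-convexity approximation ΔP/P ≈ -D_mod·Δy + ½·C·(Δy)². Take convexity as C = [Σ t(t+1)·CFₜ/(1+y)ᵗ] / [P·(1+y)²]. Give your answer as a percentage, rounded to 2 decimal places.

With y = 0.079:
  t   CF        PV=CF/(1+0.079)^t    t·PV        t(t+1)·PV
  1         9.50         8.8044         8.8044          17.6089
  2         9.50         8.1598        16.3196          48.9589
  3         9.50         7.5624        22.6872          90.7487
  4         9.50         7.0087        28.0348         140.1741
  5         9.50         6.4956        32.4778         194.8667
  6         9.50         6.0200        36.1199         252.8391
  7       109.50        64.3079       450.1550       3,601.2397
  Σ                    108.3588       594.5987       4,346.4362
P = 108.3588; D_Mac = 5.48732 yrs; D_mod = 5.08556 yrs; C = 34.45295.
Duration effect: -5.08556 × (+0.0115) = -0.058484
Convexity effect: 0.5 × 34.45295 × (0.0115)² = +0.0022782
ΔP/P ≈ -0.058484 + 0.0022782 = -0.056206 = -5.6206%.

-5.62%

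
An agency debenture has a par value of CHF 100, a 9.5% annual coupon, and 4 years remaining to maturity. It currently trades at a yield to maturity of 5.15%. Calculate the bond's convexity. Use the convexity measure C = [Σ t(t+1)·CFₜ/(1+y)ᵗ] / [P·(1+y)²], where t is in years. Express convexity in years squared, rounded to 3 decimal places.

15.359

With y = 0.0515:
  t   CF        PV=CF/(1+0.0515)^t    t·PV        t(t+1)·PV
  1         9.50         9.0347         9.0347          18.0694
  2         9.50         8.5922        17.1844          51.5533
  3         9.50         8.1714        24.5142          98.0566
  4       109.50        89.5730       358.2919       1,791.4596
  Σ                    115.3713       409.0252       1,959.1389
P = 115.3713.
Convexity = Σ t(t+1)·PV / [P·(1+y)²] = 1,959.1389 / (115.3713 × 1.105652) = 15.35850.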